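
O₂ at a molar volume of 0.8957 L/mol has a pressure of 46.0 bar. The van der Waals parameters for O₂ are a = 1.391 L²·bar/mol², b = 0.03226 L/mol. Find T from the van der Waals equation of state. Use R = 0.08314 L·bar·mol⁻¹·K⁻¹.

T = (P + a/V_m²)(V_m − b)/R
P + a/V_m² = 46.0 + 1.391/(0.8957)² = 47.734 bar
V_m − b = 0.8957 − 0.03226 = 0.86344 L/mol
T = (47.734)(0.86344)/0.08314 = 495.7 K

T ≈ 495.7 K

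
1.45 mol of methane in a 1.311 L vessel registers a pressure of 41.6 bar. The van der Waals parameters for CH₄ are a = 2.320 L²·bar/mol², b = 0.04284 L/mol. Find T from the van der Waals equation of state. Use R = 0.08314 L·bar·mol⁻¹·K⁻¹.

T ≈ 460.4 K

T = (P + a n²/V²)(V − nb)/(nR)
P + a n²/V² = 41.6 + (2.320)(1.45)²/(1.311)² = 44.438 bar
V − nb = 1.311 − (1.45)(0.04284) = 1.2489 L
T = (44.438)(1.2489)/((1.45)(0.08314)) = 460.4 K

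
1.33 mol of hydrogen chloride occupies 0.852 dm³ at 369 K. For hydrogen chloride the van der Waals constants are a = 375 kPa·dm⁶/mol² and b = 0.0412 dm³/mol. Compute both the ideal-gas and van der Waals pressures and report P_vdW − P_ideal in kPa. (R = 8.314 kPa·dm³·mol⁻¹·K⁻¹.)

ΔP ≈ -584.6 kPa

Ideal: P_ideal = nRT/V = (1.33)(8.314)(369)/0.852 = 4789.04 kPa
vdW: P = nRT/(V − nb) − a n²/V² = 4080.26/0.797204 − 663.338/0.725904 = 5118.21 − 913.810 = 4204.40 kPa
ΔP = 4204.40 − 4789.04 = -584.6 kPa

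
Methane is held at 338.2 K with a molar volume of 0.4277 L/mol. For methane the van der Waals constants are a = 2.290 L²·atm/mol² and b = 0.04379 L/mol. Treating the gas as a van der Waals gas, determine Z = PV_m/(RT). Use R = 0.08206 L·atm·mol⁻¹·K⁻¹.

Z ≈ 0.9211

P = RT/(V_m − b) − a/V_m² = (0.08206)(338.2)/(0.4277 − 0.04379) − 2.290/(0.4277)²
  = 27.753/0.38391 − 12.519 = 72.290 − 12.519 = 59.771 atm
Z = PV_m/(RT) = (59.771)(0.4277)/((0.08206)(338.2)) = 25.564/27.753 = 0.9211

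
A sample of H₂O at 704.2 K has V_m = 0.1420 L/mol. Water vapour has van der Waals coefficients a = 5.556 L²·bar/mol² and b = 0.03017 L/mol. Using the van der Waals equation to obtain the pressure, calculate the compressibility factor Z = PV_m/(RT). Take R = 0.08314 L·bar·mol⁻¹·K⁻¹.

Z ≈ 0.6015

P = RT/(V_m − b) − a/V_m² = (0.08314)(704.2)/(0.1420 − 0.03017) − 5.556/(0.1420)²
  = 58.547/0.11183 − 275.54 = 523.54 − 275.54 = 248.00 bar
Z = PV_m/(RT) = (248.00)(0.1420)/((0.08314)(704.2)) = 35.216/58.547 = 0.6015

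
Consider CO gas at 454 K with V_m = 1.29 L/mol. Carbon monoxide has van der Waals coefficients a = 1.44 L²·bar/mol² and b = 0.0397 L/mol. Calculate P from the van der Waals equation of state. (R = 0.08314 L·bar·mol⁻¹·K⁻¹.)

P ≈ 29.32 bar

P = RT/(V_m − b) − a/V_m²
RT/(V_m − b) = (0.08314)(454)/(1.29 − 0.0397) = 37.746/1.2503 = 30.190 bar
a/V_m² = 1.44/(1.29)² = 0.86533 bar
P = 30.190 − 0.86533 = 29.32 bar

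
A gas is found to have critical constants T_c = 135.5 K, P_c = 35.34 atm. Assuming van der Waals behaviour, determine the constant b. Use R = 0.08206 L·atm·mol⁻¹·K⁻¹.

b ≈ 0.03933 L/mol

From T_c = 8a/(27Rb) and P_c = a/(27b²): b = R T_c/(8 P_c).
b = (0.08206)(135.5)/(8×35.34) = 11.119/282.72 = 0.03933 L/mol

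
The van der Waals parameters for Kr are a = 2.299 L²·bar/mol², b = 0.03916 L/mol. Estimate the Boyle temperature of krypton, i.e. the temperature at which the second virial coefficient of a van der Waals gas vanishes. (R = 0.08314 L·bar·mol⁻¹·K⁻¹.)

For a van der Waals gas the second virial coefficient B₂ = b − a/(RT) vanishes at T_B = a/(Rb).
T_B = 2.299/(0.08314×0.03916) = 2.299/0.0032558 = 706.1 K

T_B ≈ 706.1 K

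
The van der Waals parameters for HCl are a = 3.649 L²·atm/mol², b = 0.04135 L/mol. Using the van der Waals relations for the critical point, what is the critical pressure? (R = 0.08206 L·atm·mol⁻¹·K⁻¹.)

For a van der Waals gas, P_c = a/(27b²).
P_c = 3.649/(27×(0.04135)²) = 3.649/0.046165 = 79.04 atm

P_c ≈ 79.04 atm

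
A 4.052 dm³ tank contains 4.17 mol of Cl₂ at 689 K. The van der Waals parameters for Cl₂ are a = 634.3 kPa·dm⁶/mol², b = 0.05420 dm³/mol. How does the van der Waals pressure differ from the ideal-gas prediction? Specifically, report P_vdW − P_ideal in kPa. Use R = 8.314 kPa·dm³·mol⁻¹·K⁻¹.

ΔP ≈ -323.5 kPa

Ideal: P_ideal = nRT/V = (4.17)(8.314)(689)/4.052 = 5895.16 kPa
vdW: P = nRT/(V − nb) − a n²/V² = 23887.2/3.82599 − 11029.8/16.4187 = 6243.40 − 671.783 = 5571.62 kPa
ΔP = 5571.62 − 5895.16 = -323.5 kPa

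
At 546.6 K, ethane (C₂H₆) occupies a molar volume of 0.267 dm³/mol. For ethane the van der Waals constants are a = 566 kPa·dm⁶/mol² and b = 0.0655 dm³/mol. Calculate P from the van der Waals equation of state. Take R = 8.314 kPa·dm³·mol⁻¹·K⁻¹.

P = RT/(V_m − b) − a/V_m²
RT/(V_m − b) = (8.314)(546.6)/(0.267 − 0.0655) = 4544.4/0.20150 = 22553 kPa
a/V_m² = 566/(0.267)² = 7939.5 kPa
P = 22553 − 7939.5 = 14614 kPa

P ≈ 14614 kPa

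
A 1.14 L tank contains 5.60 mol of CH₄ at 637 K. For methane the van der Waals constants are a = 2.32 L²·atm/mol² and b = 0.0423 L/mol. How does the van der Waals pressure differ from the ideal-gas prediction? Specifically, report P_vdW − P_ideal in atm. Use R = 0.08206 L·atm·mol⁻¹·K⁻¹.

ΔP ≈ 11.37 atm

Ideal: P_ideal = nRT/V = (5.60)(0.08206)(637)/1.14 = 256.776 atm
vdW: P = nRT/(V − nb) − a n²/V² = 292.724/0.903120 − 72.7552/1.29960 = 324.125 − 55.9828 = 268.142 atm
ΔP = 268.142 − 256.776 = 11.37 atm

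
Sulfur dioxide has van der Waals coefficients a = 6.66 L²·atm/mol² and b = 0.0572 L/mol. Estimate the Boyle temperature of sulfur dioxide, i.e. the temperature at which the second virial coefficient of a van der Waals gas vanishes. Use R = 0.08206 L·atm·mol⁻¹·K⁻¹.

T_B ≈ 1419 K

For a van der Waals gas the second virial coefficient B₂ = b − a/(RT) vanishes at T_B = a/(Rb).
T_B = 6.66/(0.08206×0.0572) = 6.66/0.0046938 = 1419 K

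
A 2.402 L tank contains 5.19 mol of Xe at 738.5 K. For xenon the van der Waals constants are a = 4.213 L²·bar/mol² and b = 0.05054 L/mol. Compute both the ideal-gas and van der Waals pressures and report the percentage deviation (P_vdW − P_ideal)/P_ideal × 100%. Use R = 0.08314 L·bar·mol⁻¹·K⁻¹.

Ideal: P_ideal = nRT/V = (5.19)(0.08314)(738.5)/2.402 = 132.665 bar
vdW: P = nRT/(V − nb) − a n²/V² = 318.660/2.13970 − 113.482/5.76960 = 148.927 − 19.6690 = 129.258 bar
% deviation = (129.258 − 132.665)/132.665 × 100% = -2.57%

-2.57 %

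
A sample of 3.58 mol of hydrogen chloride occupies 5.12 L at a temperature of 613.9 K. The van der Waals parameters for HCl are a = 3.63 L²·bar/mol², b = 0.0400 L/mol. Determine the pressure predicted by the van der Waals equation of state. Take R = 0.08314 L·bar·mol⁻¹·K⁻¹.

P ≈ 34.94 bar

P = nRT/(V − nb) − a n²/V²
nRT/(V − nb) = (3.58)(0.08314)(613.9)/(5.12 − 3.58×0.0400) = 182.72/4.9768 = 36.714 bar
a n²/V² = (3.63)(3.58)²/(5.12)² = 1.7747 bar
P = 36.714 − 1.7747 = 34.94 bar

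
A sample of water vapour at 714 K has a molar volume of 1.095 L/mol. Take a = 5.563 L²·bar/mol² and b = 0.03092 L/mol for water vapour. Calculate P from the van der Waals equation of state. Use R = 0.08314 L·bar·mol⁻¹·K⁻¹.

P ≈ 51.15 bar

P = RT/(V_m − b) − a/V_m²
RT/(V_m − b) = (0.08314)(714)/(1.095 − 0.03092) = 59.362/1.0641 = 55.786 bar
a/V_m² = 5.563/(1.095)² = 4.6396 bar
P = 55.786 − 4.6396 = 51.15 bar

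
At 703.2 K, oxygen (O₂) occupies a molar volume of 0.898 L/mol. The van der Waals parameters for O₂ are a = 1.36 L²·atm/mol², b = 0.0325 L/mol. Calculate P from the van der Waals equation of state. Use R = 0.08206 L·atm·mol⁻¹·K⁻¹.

P = RT/(V_m − b) − a/V_m²
RT/(V_m − b) = (0.08206)(703.2)/(0.898 − 0.0325) = 57.705/0.86550 = 66.672 atm
a/V_m² = 1.36/(0.898)² = 1.6865 atm
P = 66.672 − 1.6865 = 64.99 atm

P ≈ 64.99 atm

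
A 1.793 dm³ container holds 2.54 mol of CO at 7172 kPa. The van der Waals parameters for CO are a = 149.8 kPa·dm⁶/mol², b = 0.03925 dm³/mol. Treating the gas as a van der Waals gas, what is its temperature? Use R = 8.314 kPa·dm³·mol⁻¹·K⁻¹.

T ≈ 599.2 K

T = (P + a n²/V²)(V − nb)/(nR)
P + a n²/V² = 7172 + (149.8)(2.54)²/(1.793)² = 7472.6 kPa
V − nb = 1.793 − (2.54)(0.03925) = 1.6933 dm³
T = (7472.6)(1.6933)/((2.54)(8.314)) = 599.2 K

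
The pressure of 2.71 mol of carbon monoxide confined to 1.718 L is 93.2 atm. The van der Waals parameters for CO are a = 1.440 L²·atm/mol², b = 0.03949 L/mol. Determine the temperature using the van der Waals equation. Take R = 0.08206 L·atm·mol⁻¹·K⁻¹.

T = (P + a n²/V²)(V − nb)/(nR)
P + a n²/V² = 93.2 + (1.440)(2.71)²/(1.718)² = 96.783 atm
V − nb = 1.718 − (2.71)(0.03949) = 1.6110 L
T = (96.783)(1.6110)/((2.71)(0.08206)) = 701.1 K

T ≈ 701.1 K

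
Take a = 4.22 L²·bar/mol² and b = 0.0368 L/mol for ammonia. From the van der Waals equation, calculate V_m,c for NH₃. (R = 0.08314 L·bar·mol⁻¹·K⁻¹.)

For a van der Waals gas, V_m,c = 3b.
V_m,c = 3×0.0368 = 0.1104 L/mol

V_m,c ≈ 0.1104 L/mol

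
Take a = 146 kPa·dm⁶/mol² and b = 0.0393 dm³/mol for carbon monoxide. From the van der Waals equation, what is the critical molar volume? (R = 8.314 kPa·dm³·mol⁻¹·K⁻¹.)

V_m,c ≈ 0.1179 dm³/mol

For a van der Waals gas, V_m,c = 3b.
V_m,c = 3×0.0393 = 0.1179 dm³/mol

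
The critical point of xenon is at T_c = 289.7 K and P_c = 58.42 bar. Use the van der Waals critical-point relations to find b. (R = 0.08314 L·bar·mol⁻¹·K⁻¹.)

b ≈ 0.05154 L/mol

From T_c = 8a/(27Rb) and P_c = a/(27b²): b = R T_c/(8 P_c).
b = (0.08314)(289.7)/(8×58.42) = 24.086/467.36 = 0.05154 L/mol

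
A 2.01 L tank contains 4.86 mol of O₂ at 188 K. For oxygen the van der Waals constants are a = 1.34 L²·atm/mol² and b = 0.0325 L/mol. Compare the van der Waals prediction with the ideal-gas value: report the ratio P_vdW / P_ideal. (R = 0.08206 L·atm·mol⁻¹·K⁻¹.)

P_vdW / P_ideal ≈ 0.8753

Ideal: P_ideal = nRT/V = (4.86)(0.08206)(188)/2.01 = 37.3018 atm
vdW: P = nRT/(V − nb) − a n²/V² = 74.9766/1.85205 − 31.6503/4.04010 = 40.4830 − 7.83404 = 32.6490 atm
Ratio = 32.6490/37.3018 = 0.8753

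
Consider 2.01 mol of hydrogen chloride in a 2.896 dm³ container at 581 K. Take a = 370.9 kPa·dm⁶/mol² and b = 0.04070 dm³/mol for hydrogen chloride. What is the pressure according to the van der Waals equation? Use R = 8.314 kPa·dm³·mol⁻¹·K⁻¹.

P ≈ 3271 kPa

P = nRT/(V − nb) − a n²/V²
nRT/(V − nb) = (2.01)(8.314)(581)/(2.896 − 2.01×0.04070) = 9709.2/2.8142 = 3450.1 kPa
a n²/V² = (370.9)(2.01)²/(2.896)² = 178.67 kPa
P = 3450.1 − 178.67 = 3271 kPa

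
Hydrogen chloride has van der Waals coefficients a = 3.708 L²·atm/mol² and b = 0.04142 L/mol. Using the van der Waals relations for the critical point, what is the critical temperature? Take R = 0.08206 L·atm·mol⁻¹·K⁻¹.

T_c ≈ 323.2 K

For a van der Waals gas, T_c = 8a/(27Rb).
T_c = 8×3.708/(27×0.08206×0.04142) = 29.664/0.091771 = 323.2 K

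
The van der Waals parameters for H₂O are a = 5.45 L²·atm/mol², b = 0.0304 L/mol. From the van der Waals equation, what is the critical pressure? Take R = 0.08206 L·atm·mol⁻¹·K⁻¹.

P_c ≈ 218.4 atm

For a van der Waals gas, P_c = a/(27b²).
P_c = 5.45/(27×(0.0304)²) = 5.45/0.024952 = 218.4 atm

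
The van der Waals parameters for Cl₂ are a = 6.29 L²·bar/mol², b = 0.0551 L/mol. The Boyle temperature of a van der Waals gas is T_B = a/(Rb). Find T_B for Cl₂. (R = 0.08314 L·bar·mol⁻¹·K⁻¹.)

T_B ≈ 1373 K

For a van der Waals gas the second virial coefficient B₂ = b − a/(RT) vanishes at T_B = a/(Rb).
T_B = 6.29/(0.08314×0.0551) = 6.29/0.0045810 = 1373 K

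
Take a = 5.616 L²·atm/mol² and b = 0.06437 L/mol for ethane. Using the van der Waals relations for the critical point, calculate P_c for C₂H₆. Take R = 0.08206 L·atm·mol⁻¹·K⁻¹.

P_c ≈ 50.20 atm

For a van der Waals gas, P_c = a/(27b²).
P_c = 5.616/(27×(0.06437)²) = 5.616/0.11187 = 50.20 atm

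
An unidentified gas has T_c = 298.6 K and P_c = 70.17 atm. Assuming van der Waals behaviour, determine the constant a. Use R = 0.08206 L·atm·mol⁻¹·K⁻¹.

From T_c = 8a/(27Rb) and P_c = a/(27b²): a = 27 R² T_c²/(64 P_c).
a = 27×(0.08206)²×(298.6)²/(64×70.17) = 16211/4490.9 = 3.610 L²·atm/mol²

a ≈ 3.610 L²·atm/mol²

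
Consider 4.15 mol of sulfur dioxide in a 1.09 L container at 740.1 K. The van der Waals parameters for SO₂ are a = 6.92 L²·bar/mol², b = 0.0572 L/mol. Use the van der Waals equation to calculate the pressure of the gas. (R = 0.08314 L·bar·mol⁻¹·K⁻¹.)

P ≈ 199.2 bar

P = nRT/(V − nb) − a n²/V²
nRT/(V − nb) = (4.15)(0.08314)(740.1)/(1.09 − 4.15×0.0572) = 255.36/0.85262 = 299.50 bar
a n²/V² = (6.92)(4.15)²/(1.09)² = 100.31 bar
P = 299.50 − 100.31 = 199.2 bar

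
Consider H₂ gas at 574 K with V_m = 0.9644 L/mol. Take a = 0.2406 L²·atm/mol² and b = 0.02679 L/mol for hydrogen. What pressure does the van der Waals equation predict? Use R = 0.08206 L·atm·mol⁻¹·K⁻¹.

P = RT/(V_m − b) − a/V_m²
RT/(V_m − b) = (0.08206)(574)/(0.9644 − 0.02679) = 47.102/0.93761 = 50.236 atm
a/V_m² = 0.2406/(0.9644)² = 0.25869 atm
P = 50.236 − 0.25869 = 49.98 atm

P ≈ 49.98 atm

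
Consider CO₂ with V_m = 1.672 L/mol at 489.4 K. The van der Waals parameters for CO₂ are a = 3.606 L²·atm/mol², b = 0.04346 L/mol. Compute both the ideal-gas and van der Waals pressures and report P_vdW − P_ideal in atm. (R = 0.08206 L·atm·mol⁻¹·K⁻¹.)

ΔP ≈ -0.649 atm

Ideal: P_ideal = RT/V_m = (0.08206)(489.4)/1.672 = 24.0192 atm
vdW: P = RT/(V_m − b) − a/V_m² = 40.1602/1.62854 − 3.606/2.79558 = 24.6602 − 1.28989 = 23.3703 atm
ΔP = 23.3703 − 24.0192 = -0.649 atm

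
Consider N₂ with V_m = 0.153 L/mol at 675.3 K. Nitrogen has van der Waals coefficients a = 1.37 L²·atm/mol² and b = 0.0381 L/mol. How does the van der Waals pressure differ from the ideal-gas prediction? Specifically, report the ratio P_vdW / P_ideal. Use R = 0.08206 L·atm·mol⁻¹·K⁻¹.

Ideal: P_ideal = RT/V_m = (0.08206)(675.3)/0.153 = 362.190 atm
vdW: P = RT/(V_m − b) − a/V_m² = 55.4151/0.114900 − 1.37/0.0234090 = 482.290 − 58.5245 = 423.766 atm
Ratio = 423.766/362.190 = 1.170

P_vdW / P_ideal ≈ 1.170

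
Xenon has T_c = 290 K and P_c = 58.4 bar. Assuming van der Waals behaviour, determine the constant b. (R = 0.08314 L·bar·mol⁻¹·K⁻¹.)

From T_c = 8a/(27Rb) and P_c = a/(27b²): b = R T_c/(8 P_c).
b = (0.08314)(290)/(8×58.4) = 24.111/467.20 = 0.05161 L/mol

b ≈ 0.05161 L/mol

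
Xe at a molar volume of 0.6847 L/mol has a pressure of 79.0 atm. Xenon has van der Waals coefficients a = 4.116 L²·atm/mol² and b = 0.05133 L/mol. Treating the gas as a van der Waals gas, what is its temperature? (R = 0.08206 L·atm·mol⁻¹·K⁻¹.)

T ≈ 677.5 K

T = (P + a/V_m²)(V_m − b)/R
P + a/V_m² = 79.0 + 4.116/(0.6847)² = 87.780 atm
V_m − b = 0.6847 − 0.05133 = 0.63337 L/mol
T = (87.780)(0.63337)/0.08206 = 677.5 K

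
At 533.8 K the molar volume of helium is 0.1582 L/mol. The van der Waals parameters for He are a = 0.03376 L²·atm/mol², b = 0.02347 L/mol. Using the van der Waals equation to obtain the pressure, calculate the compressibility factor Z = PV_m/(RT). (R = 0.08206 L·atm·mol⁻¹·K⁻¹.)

Z ≈ 1.169

P = RT/(V_m − b) − a/V_m² = (0.08206)(533.8)/(0.1582 − 0.02347) − 0.03376/(0.1582)²
  = 43.804/0.13473 − 1.3489 = 325.12 − 1.3489 = 323.77 atm
Z = PV_m/(RT) = (323.77)(0.1582)/((0.08206)(533.8)) = 51.220/43.804 = 1.169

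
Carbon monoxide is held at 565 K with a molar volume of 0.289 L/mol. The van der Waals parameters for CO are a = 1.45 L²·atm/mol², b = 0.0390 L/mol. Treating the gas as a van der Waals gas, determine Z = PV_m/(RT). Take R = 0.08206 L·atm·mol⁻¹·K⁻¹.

Z ≈ 1.048

P = RT/(V_m − b) − a/V_m² = (0.08206)(565)/(0.289 − 0.0390) − 1.45/(0.289)²
  = 46.364/0.25000 − 17.361 = 185.46 − 17.361 = 168.10 atm
Z = PV_m/(RT) = (168.10)(0.289)/((0.08206)(565)) = 48.581/46.364 = 1.048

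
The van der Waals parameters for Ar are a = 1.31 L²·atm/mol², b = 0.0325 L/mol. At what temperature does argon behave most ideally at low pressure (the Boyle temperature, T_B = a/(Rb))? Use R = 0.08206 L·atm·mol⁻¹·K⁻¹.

T_B ≈ 491.2 K

For a van der Waals gas the second virial coefficient B₂ = b − a/(RT) vanishes at T_B = a/(Rb).
T_B = 1.31/(0.08206×0.0325) = 1.31/0.0026670 = 491.2 K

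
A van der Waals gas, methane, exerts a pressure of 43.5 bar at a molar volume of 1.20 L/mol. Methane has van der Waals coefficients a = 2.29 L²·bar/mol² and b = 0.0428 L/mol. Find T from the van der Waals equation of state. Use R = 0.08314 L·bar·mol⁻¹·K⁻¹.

T = (P + a/V_m²)(V_m − b)/R
P + a/V_m² = 43.5 + 2.29/(1.20)² = 45.090 bar
V_m − b = 1.20 − 0.0428 = 1.1572 L/mol
T = (45.090)(1.1572)/0.08314 = 627.6 K

T ≈ 627.6 K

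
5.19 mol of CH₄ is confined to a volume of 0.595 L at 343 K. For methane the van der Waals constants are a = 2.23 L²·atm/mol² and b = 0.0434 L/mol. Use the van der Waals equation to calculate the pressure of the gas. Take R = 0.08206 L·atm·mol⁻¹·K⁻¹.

P = nRT/(V − nb) − a n²/V²
nRT/(V − nb) = (5.19)(0.08206)(343)/(0.595 − 5.19×0.0434) = 146.08/0.36975 = 395.08 atm
a n²/V² = (2.23)(5.19)²/(0.595)² = 169.67 atm
P = 395.08 − 169.67 = 225.4 atm

P ≈ 225.4 atm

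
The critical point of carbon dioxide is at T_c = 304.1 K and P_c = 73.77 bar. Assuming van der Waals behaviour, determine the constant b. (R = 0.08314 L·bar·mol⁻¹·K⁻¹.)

From T_c = 8a/(27Rb) and P_c = a/(27b²): b = R T_c/(8 P_c).
b = (0.08314)(304.1)/(8×73.77) = 25.283/590.16 = 0.04284 L/mol

b ≈ 0.04284 L/mol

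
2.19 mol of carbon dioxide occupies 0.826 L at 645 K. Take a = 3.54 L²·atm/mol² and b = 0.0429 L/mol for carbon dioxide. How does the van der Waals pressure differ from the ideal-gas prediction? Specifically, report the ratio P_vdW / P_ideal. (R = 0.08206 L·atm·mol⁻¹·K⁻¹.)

Ideal: P_ideal = nRT/V = (2.19)(0.08206)(645)/0.826 = 140.332 atm
vdW: P = nRT/(V − nb) − a n²/V² = 115.914/0.732049 − 16.9782/0.682276 = 158.342 − 24.8847 = 133.457 atm
Ratio = 133.457/140.332 = 0.9510

P_vdW / P_ideal ≈ 0.9510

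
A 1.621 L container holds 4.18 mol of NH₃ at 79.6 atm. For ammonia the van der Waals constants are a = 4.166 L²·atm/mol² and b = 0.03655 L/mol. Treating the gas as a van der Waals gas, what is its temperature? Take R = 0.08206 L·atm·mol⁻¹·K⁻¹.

T = (P + a n²/V²)(V − nb)/(nR)
P + a n²/V² = 79.6 + (4.166)(4.18)²/(1.621)² = 107.30 atm
V − nb = 1.621 − (4.18)(0.03655) = 1.4682 L
T = (107.30)(1.4682)/((4.18)(0.08206)) = 459.3 K

T ≈ 459.3 K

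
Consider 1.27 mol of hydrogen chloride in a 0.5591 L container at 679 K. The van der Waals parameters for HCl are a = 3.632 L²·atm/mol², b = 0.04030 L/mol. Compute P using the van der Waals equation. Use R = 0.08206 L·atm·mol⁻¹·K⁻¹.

P ≈ 120.6 atm

P = nRT/(V − nb) − a n²/V²
nRT/(V − nb) = (1.27)(0.08206)(679)/(0.5591 − 1.27×0.04030) = 70.763/0.50792 = 139.32 atm
a n²/V² = (3.632)(1.27)²/(0.5591)² = 18.740 atm
P = 139.32 − 18.740 = 120.6 atm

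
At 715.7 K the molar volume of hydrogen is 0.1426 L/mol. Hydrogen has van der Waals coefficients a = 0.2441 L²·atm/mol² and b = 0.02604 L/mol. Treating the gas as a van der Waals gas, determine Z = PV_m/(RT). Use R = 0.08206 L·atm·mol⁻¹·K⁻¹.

Z ≈ 1.194

P = RT/(V_m − b) − a/V_m² = (0.08206)(715.7)/(0.1426 − 0.02604) − 0.2441/(0.1426)²
  = 58.730/0.11656 − 12.004 = 503.86 − 12.004 = 491.86 atm
Z = PV_m/(RT) = (491.86)(0.1426)/((0.08206)(715.7)) = 70.139/58.730 = 1.194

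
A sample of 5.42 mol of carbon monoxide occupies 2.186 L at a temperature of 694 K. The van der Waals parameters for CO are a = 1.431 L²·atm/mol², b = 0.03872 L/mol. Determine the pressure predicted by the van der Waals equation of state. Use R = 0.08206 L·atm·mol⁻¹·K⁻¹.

P = nRT/(V − nb) − a n²/V²
nRT/(V − nb) = (5.42)(0.08206)(694)/(2.186 − 5.42×0.03872) = 308.67/1.9761 = 156.20 atm
a n²/V² = (1.431)(5.42)²/(2.186)² = 8.7971 atm
P = 156.20 − 8.7971 = 147.4 atm

P ≈ 147.4 atm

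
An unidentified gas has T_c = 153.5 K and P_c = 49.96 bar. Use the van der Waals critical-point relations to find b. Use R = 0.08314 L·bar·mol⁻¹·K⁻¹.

b ≈ 0.03193 L/mol

From T_c = 8a/(27Rb) and P_c = a/(27b²): b = R T_c/(8 P_c).
b = (0.08314)(153.5)/(8×49.96) = 12.762/399.68 = 0.03193 L/mol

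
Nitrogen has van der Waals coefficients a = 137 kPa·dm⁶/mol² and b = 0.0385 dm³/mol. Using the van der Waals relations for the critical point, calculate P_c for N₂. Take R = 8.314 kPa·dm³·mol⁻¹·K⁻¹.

P_c ≈ 3423 kPa

For a van der Waals gas, P_c = a/(27b²).
P_c = 137/(27×(0.0385)²) = 137/0.040021 = 3423 kPa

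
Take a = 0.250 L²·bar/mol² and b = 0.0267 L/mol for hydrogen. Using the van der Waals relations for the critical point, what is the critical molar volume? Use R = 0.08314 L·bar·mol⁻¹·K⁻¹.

For a van der Waals gas, V_m,c = 3b.
V_m,c = 3×0.0267 = 0.08010 L/mol

V_m,c ≈ 0.08010 L/mol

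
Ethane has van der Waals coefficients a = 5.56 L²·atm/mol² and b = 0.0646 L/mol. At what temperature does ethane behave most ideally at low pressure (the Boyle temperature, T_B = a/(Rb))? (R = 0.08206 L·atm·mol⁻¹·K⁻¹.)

T_B ≈ 1049 K

For a van der Waals gas the second virial coefficient B₂ = b − a/(RT) vanishes at T_B = a/(Rb).
T_B = 5.56/(0.08206×0.0646) = 5.56/0.0053011 = 1049 K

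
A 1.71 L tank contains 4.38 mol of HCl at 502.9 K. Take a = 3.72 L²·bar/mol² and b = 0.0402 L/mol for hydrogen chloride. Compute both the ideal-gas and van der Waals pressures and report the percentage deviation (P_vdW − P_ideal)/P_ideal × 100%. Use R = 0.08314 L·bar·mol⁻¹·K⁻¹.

Ideal: P_ideal = nRT/V = (4.38)(0.08314)(502.9)/1.71 = 107.095 bar
vdW: P = nRT/(V − nb) − a n²/V² = 183.133/1.53392 − 71.3660/2.92410 = 119.389 − 24.4061 = 94.983 bar
% deviation = (94.983 − 107.095)/107.095 × 100% = -11.31%

-11.31 %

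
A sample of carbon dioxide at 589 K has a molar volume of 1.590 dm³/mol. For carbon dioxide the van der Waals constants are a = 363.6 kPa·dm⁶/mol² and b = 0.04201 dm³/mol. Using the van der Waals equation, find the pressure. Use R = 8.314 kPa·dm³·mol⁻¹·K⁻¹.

P = RT/(V_m − b) − a/V_m²
RT/(V_m − b) = (8.314)(589)/(1.590 − 0.04201) = 4896.9/1.5480 = 3163.4 kPa
a/V_m² = 363.6/(1.590)² = 143.82 kPa
P = 3163.4 − 143.82 = 3020 kPa

P ≈ 3020 kPa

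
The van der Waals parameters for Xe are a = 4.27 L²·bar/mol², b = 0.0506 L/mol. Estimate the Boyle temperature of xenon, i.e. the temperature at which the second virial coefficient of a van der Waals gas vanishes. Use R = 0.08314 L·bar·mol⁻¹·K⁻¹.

T_B ≈ 1015 K

For a van der Waals gas the second virial coefficient B₂ = b − a/(RT) vanishes at T_B = a/(Rb).
T_B = 4.27/(0.08314×0.0506) = 4.27/0.0042069 = 1015 K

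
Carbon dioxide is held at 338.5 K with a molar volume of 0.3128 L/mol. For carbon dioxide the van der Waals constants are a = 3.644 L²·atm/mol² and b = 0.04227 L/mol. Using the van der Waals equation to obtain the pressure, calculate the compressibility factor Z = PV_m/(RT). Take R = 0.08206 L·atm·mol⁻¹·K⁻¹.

Z ≈ 0.7369

P = RT/(V_m − b) − a/V_m² = (0.08206)(338.5)/(0.3128 − 0.04227) − 3.644/(0.3128)²
  = 27.777/0.27053 − 37.243 = 102.68 − 37.243 = 65.44 atm
Z = PV_m/(RT) = (65.44)(0.3128)/((0.08206)(338.5)) = 20.470/27.777 = 0.7369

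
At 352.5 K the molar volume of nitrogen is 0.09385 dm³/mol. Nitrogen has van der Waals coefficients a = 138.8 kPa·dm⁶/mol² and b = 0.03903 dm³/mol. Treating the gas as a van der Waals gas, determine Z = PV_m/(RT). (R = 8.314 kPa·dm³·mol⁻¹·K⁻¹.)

Z ≈ 1.207

P = RT/(V_m − b) − a/V_m² = (8.314)(352.5)/(0.09385 − 0.03903) − 138.8/(0.09385)²
  = 2930.7/0.054820 − 15759 = 53460 − 15759 = 37701 kPa
Z = PV_m/(RT) = (37701)(0.09385)/((8.314)(352.5)) = 3538.2/2930.7 = 1.207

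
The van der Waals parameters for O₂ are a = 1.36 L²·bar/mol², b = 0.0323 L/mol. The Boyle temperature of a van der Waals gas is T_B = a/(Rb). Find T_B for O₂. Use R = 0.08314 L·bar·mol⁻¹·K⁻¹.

For a van der Waals gas the second virial coefficient B₂ = b − a/(RT) vanishes at T_B = a/(Rb).
T_B = 1.36/(0.08314×0.0323) = 1.36/0.0026854 = 506.4 K

T_B ≈ 506.4 K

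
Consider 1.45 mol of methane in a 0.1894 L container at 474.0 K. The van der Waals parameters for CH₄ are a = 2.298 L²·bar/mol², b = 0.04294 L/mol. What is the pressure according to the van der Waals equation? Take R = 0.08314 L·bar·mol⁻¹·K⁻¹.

P = nRT/(V − nb) − a n²/V²
nRT/(V − nb) = (1.45)(0.08314)(474.0)/(0.1894 − 1.45×0.04294) = 57.142/0.12714 = 449.44 bar
a n²/V² = (2.298)(1.45)²/(0.1894)² = 134.69 bar
P = 449.44 − 134.69 = 314.8 bar

P ≈ 314.8 bar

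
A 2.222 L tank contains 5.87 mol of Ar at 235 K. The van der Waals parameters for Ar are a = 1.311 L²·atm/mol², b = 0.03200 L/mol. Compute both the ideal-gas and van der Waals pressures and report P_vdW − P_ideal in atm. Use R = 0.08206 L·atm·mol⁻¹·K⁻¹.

Ideal: P_ideal = nRT/V = (5.87)(0.08206)(235)/2.222 = 50.9440 atm
vdW: P = nRT/(V − nb) − a n²/V² = 113.198/2.03416 − 45.1730/4.93728 = 55.6485 − 9.14937 = 46.4991 atm
ΔP = 46.4991 − 50.9440 = -4.445 atm

ΔP ≈ -4.445 atm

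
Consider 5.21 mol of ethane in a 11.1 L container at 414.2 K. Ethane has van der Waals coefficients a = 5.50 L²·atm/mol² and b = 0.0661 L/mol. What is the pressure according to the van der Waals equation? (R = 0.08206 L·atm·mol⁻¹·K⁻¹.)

P ≈ 15.25 atm

P = nRT/(V − nb) − a n²/V²
nRT/(V − nb) = (5.21)(0.08206)(414.2)/(11.1 − 5.21×0.0661) = 177.08/10.756 = 16.463 atm
a n²/V² = (5.50)(5.21)²/(11.1)² = 1.2117 atm
P = 16.463 − 1.2117 = 15.25 atm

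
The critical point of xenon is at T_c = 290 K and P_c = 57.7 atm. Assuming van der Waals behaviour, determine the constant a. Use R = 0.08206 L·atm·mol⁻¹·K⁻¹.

a ≈ 4.141 L²·atm/mol²

From T_c = 8a/(27Rb) and P_c = a/(27b²): a = 27 R² T_c²/(64 P_c).
a = 27×(0.08206)²×(290)²/(64×57.7) = 15291/3692.8 = 4.141 L²·atm/mol²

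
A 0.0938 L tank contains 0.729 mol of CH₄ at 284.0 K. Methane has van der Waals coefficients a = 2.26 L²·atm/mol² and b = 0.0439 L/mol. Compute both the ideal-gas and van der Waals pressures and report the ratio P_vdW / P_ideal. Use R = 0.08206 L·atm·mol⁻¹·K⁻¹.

Ideal: P_ideal = nRT/V = (0.729)(0.08206)(284.0)/0.0938 = 181.123 atm
vdW: P = nRT/(V − nb) − a n²/V² = 16.9894/0.0617969 − 1.20106/0.00879844 = 274.923 − 136.508 = 138.415 atm
Ratio = 138.415/181.123 = 0.7642

P_vdW / P_ideal ≈ 0.7642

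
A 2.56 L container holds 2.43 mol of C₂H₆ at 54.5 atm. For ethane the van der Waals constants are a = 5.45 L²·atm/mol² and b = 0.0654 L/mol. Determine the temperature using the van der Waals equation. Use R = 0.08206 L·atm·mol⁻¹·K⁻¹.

T ≈ 715.4 K

T = (P + a n²/V²)(V − nb)/(nR)
P + a n²/V² = 54.5 + (5.45)(2.43)²/(2.56)² = 59.411 atm
V − nb = 2.56 − (2.43)(0.0654) = 2.4011 L
T = (59.411)(2.4011)/((2.43)(0.08206)) = 715.4 K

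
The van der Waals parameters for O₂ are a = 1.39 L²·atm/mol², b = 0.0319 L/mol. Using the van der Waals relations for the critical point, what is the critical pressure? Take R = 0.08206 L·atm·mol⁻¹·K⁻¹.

P_c ≈ 50.59 atm

For a van der Waals gas, P_c = a/(27b²).
P_c = 1.39/(27×(0.0319)²) = 1.39/0.027475 = 50.59 atm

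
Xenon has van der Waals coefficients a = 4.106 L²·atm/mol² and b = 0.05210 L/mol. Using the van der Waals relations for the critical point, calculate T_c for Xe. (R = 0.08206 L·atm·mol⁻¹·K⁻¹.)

For a van der Waals gas, T_c = 8a/(27Rb).
T_c = 8×4.106/(27×0.08206×0.05210) = 32.848/0.11543 = 284.6 K

T_c ≈ 284.6 K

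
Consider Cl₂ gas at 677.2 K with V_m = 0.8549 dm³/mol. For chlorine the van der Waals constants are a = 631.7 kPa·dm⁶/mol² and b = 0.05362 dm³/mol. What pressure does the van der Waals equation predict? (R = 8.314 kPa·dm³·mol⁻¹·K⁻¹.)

P = RT/(V_m − b) − a/V_m²
RT/(V_m − b) = (8.314)(677.2)/(0.8549 − 0.05362) = 5630.2/0.80128 = 7026.5 kPa
a/V_m² = 631.7/(0.8549)² = 864.33 kPa
P = 7026.5 − 864.33 = 6162 kPa

P ≈ 6162 kPa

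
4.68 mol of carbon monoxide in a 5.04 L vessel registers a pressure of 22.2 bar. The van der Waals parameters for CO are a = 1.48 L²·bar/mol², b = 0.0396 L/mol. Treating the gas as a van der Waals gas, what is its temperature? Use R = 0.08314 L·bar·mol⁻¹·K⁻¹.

T ≈ 292.9 K

T = (P + a n²/V²)(V − nb)/(nR)
P + a n²/V² = 22.2 + (1.48)(4.68)²/(5.04)² = 23.476 bar
V − nb = 5.04 − (4.68)(0.0396) = 4.8547 L
T = (23.476)(4.8547)/((4.68)(0.08314)) = 292.9 K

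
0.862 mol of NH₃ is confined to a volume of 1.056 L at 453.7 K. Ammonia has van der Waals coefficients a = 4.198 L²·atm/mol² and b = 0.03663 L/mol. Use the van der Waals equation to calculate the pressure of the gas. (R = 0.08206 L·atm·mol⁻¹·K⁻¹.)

P = nRT/(V − nb) − a n²/V²
nRT/(V − nb) = (0.862)(0.08206)(453.7)/(1.056 − 0.862×0.03663) = 32.093/1.0244 = 31.329 atm
a n²/V² = (4.198)(0.862)²/(1.056)² = 2.7972 atm
P = 31.329 − 2.7972 = 28.53 atm

P ≈ 28.53 atm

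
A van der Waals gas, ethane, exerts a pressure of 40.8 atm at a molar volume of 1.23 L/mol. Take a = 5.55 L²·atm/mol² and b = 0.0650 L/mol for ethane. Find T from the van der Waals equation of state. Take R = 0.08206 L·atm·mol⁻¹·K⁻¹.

T ≈ 631.3 K

T = (P + a/V_m²)(V_m − b)/R
P + a/V_m² = 40.8 + 5.55/(1.23)² = 44.468 atm
V_m − b = 1.23 − 0.0650 = 1.1650 L/mol
T = (44.468)(1.1650)/0.08206 = 631.3 K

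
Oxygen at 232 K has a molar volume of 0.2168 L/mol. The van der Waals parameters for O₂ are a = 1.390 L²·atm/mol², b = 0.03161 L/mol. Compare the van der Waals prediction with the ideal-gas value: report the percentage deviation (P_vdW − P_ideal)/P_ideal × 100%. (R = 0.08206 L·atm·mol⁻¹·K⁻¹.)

Ideal: P_ideal = RT/V_m = (0.08206)(232)/0.2168 = 87.8133 atm
vdW: P = RT/(V_m − b) − a/V_m² = 19.0379/0.185190 − 1.390/0.0470022 = 102.802 − 29.5731 = 73.229 atm
% deviation = (73.229 − 87.8133)/87.8133 × 100% = -16.61%

-16.61 %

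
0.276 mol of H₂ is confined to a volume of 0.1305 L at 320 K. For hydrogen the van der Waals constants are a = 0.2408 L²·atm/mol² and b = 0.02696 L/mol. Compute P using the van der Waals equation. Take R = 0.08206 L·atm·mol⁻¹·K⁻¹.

P = nRT/(V − nb) − a n²/V²
nRT/(V − nb) = (0.276)(0.08206)(320)/(0.1305 − 0.276×0.02696) = 7.2475/0.12306 = 58.894 atm
a n²/V² = (0.2408)(0.276)²/(0.1305)² = 1.0771 atm
P = 58.894 − 1.0771 = 57.82 atm

P ≈ 57.82 atm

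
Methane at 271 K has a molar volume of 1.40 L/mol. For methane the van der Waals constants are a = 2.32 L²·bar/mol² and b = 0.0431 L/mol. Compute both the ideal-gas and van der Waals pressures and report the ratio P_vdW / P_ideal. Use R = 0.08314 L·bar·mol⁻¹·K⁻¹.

Ideal: P_ideal = RT/V_m = (0.08314)(271)/1.40 = 16.0935 bar
vdW: P = RT/(V_m − b) − a/V_m² = 22.5309/1.35690 − 2.32/1.96000 = 16.6047 − 1.18367 = 15.4210 bar
Ratio = 15.4210/16.0935 = 0.9582

P_vdW / P_ideal ≈ 0.9582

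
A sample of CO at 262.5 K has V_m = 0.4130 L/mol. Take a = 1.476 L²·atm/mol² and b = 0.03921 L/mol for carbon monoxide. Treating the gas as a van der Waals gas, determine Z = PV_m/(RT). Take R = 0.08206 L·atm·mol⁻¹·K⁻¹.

Z ≈ 0.9390

P = RT/(V_m − b) − a/V_m² = (0.08206)(262.5)/(0.4130 − 0.03921) − 1.476/(0.4130)²
  = 21.541/0.37379 − 8.6534 = 57.629 − 8.6534 = 48.976 atm
Z = PV_m/(RT) = (48.976)(0.4130)/((0.08206)(262.5)) = 20.227/21.541 = 0.9390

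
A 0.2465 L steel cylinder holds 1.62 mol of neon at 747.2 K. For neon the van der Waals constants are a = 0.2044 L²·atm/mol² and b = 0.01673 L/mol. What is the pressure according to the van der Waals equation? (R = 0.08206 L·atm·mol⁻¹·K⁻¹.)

P = nRT/(V − nb) − a n²/V²
nRT/(V − nb) = (1.62)(0.08206)(747.2)/(0.2465 − 1.62×0.01673) = 99.331/0.21940 = 452.74 atm
a n²/V² = (0.2044)(1.62)²/(0.2465)² = 8.8283 atm
P = 452.74 − 8.8283 = 443.9 atm

P ≈ 443.9 atm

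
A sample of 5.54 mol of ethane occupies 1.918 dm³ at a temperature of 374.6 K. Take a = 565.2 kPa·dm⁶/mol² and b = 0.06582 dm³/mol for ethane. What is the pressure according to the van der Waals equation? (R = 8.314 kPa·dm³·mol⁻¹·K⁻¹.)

P ≈ 6392 kPa

P = nRT/(V − nb) − a n²/V²
nRT/(V − nb) = (5.54)(8.314)(374.6)/(1.918 − 5.54×0.06582) = 17254/1.5534 = 11107 kPa
a n²/V² = (565.2)(5.54)²/(1.918)² = 4715.5 kPa
P = 11107 − 4715.5 = 6392 kPa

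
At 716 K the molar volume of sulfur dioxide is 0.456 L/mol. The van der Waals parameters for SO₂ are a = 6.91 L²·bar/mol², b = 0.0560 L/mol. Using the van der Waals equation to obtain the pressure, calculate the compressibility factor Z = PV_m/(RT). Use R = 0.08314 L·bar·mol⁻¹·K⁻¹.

Z ≈ 0.8854

P = RT/(V_m − b) − a/V_m² = (0.08314)(716)/(0.456 − 0.0560) − 6.91/(0.456)²
  = 59.528/0.40000 − 33.231 = 148.82 − 33.231 = 115.59 bar
Z = PV_m/(RT) = (115.59)(0.456)/((0.08314)(716)) = 52.709/59.528 = 0.8854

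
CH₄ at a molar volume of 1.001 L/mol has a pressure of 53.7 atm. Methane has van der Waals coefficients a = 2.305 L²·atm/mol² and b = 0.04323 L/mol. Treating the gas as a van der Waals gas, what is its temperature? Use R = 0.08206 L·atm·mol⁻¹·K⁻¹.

T = (P + a/V_m²)(V_m − b)/R
P + a/V_m² = 53.7 + 2.305/(1.001)² = 56.000 atm
V_m − b = 1.001 − 0.04323 = 0.95777 L/mol
T = (56.000)(0.95777)/0.08206 = 653.6 K

T ≈ 653.6 K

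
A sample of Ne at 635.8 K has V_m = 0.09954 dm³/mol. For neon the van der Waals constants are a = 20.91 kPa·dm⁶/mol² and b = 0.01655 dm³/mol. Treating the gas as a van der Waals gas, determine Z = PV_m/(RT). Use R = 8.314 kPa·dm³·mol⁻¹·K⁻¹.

P = RT/(V_m − b) − a/V_m² = (8.314)(635.8)/(0.09954 − 0.01655) − 20.91/(0.09954)²
  = 5286.0/0.082990 − 2110.4 = 63694 − 2110.4 = 61584 kPa
Z = PV_m/(RT) = (61584)(0.09954)/((8.314)(635.8)) = 6130.1/5286.0 = 1.160

Z ≈ 1.160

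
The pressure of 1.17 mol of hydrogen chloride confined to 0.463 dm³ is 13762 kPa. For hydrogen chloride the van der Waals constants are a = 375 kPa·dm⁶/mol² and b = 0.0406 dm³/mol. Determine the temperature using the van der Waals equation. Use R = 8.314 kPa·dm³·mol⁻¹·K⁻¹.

T = (P + a n²/V²)(V − nb)/(nR)
P + a n²/V² = 13762 + (375)(1.17)²/(0.463)² = 16157 kPa
V − nb = 0.463 − (1.17)(0.0406) = 0.41550 dm³
T = (16157)(0.41550)/((1.17)(8.314)) = 690.1 K

T ≈ 690.1 K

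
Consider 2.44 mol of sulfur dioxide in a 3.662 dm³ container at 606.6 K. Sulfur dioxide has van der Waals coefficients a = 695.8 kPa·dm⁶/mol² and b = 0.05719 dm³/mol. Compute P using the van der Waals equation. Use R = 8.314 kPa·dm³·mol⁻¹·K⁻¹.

P ≈ 3185 kPa

P = nRT/(V − nb) − a n²/V²
nRT/(V − nb) = (2.44)(8.314)(606.6)/(3.662 − 2.44×0.05719) = 12306/3.5225 = 3493.5 kPa
a n²/V² = (695.8)(2.44)²/(3.662)² = 308.91 kPa
P = 3493.5 − 308.91 = 3185 kPa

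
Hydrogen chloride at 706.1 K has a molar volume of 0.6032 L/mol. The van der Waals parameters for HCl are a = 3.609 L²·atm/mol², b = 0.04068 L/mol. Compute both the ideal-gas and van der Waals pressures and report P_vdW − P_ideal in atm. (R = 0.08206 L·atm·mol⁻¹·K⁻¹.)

Ideal: P_ideal = RT/V_m = (0.08206)(706.1)/0.6032 = 96.0586 atm
vdW: P = RT/(V_m − b) − a/V_m² = 57.9426/0.562520 − 3.609/0.363850 = 103.005 − 9.91892 = 93.086 atm
ΔP = 93.086 − 96.0586 = -2.97 atm

ΔP ≈ -2.97 atm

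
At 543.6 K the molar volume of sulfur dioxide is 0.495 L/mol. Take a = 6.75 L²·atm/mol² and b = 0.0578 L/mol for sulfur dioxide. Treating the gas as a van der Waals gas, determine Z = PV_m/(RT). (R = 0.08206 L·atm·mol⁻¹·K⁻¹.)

Z ≈ 0.8265

P = RT/(V_m − b) − a/V_m² = (0.08206)(543.6)/(0.495 − 0.0578) − 6.75/(0.495)²
  = 44.608/0.43720 − 27.548 = 102.03 − 27.548 = 74.48 atm
Z = PV_m/(RT) = (74.48)(0.495)/((0.08206)(543.6)) = 36.868/44.608 = 0.8265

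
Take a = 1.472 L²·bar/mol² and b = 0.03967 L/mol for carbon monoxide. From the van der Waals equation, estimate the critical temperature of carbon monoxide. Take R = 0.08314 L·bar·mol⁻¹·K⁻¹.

For a van der Waals gas, T_c = 8a/(27Rb).
T_c = 8×1.472/(27×0.08314×0.03967) = 11.776/0.089050 = 132.2 K

T_c ≈ 132.2 K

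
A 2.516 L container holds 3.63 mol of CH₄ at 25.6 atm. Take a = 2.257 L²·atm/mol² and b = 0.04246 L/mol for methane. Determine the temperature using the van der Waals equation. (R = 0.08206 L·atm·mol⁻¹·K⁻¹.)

T ≈ 240.2 K

T = (P + a n²/V²)(V − nb)/(nR)
P + a n²/V² = 25.6 + (2.257)(3.63)²/(2.516)² = 30.298 atm
V − nb = 2.516 − (3.63)(0.04246) = 2.3619 L
T = (30.298)(2.3619)/((3.63)(0.08206)) = 240.2 K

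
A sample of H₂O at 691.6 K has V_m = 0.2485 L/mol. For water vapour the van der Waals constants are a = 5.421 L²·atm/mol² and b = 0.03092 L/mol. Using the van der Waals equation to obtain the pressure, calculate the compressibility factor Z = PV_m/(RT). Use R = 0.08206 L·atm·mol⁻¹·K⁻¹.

Z ≈ 0.7577

P = RT/(V_m − b) − a/V_m² = (0.08206)(691.6)/(0.2485 − 0.03092) − 5.421/(0.2485)²
  = 56.753/0.21758 − 87.786 = 260.84 − 87.786 = 173.05 atm
Z = PV_m/(RT) = (173.05)(0.2485)/((0.08206)(691.6)) = 43.003/56.753 = 0.7577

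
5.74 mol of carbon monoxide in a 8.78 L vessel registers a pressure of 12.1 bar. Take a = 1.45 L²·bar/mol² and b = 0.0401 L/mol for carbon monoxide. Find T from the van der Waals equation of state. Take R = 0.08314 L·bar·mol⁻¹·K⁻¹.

T ≈ 227.9 K

T = (P + a n²/V²)(V − nb)/(nR)
P + a n²/V² = 12.1 + (1.45)(5.74)²/(8.78)² = 12.720 bar
V − nb = 8.78 − (5.74)(0.0401) = 8.5498 L
T = (12.720)(8.5498)/((5.74)(0.08314)) = 227.9 K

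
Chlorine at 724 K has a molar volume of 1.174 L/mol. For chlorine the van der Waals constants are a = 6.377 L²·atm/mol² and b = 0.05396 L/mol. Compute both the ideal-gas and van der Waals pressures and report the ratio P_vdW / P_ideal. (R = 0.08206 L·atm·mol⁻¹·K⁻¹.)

P_vdW / P_ideal ≈ 0.9567

Ideal: P_ideal = RT/V_m = (0.08206)(724)/1.174 = 50.6060 atm
vdW: P = RT/(V_m − b) − a/V_m² = 59.4114/1.12004 − 6.377/1.37828 = 53.0440 − 4.62678 = 48.4172 atm
Ratio = 48.4172/50.6060 = 0.9567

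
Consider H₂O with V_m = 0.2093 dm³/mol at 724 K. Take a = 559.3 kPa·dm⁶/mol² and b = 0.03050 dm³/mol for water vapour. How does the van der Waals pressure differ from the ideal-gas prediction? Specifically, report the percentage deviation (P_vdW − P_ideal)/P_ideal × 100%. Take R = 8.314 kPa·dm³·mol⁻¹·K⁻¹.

Ideal: P_ideal = RT/V_m = (8.314)(724)/0.2093 = 28759.4 kPa
vdW: P = RT/(V_m − b) − a/V_m² = 6019.34/0.178800 − 559.3/0.0438065 = 33665.2 − 12767.5 = 20897.7 kPa
% deviation = (20897.7 − 28759.4)/28759.4 × 100% = -27.34%

-27.34 %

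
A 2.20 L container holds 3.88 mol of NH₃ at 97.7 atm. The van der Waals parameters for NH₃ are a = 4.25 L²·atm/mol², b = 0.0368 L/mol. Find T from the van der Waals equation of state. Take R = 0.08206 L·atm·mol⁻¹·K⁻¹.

T ≈ 716.7 K

T = (P + a n²/V²)(V − nb)/(nR)
P + a n²/V² = 97.7 + (4.25)(3.88)²/(2.20)² = 110.92 atm
V − nb = 2.20 − (3.88)(0.0368) = 2.0572 L
T = (110.92)(2.0572)/((3.88)(0.08206)) = 716.7 K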